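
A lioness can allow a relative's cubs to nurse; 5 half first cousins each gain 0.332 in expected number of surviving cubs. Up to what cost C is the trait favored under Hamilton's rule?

r to a half first cousin = 1/16 (half first cousins share one grandparent — one path of length 4: r = (1/2)^4 = 1/16).
Hamilton's rule: n·r·B > C, so the trait is favored while C < n·r·B = 5·0.0625·0.332 = 0.10375.

0.10375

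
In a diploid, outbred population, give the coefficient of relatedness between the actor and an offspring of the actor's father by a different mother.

0.25

Each parent–offspring link contributes a factor of 1/2, and independent paths through distinct common ancestors add.
Half-sibs share one parent — one path of length 2: r = (1/2)^2 = 1/4.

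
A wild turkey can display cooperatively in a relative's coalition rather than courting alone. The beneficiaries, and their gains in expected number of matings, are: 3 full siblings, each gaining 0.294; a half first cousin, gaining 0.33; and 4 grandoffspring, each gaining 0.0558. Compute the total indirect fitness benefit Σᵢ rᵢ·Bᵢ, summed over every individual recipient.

0.517425

r to a full sibling = 0.5 (full sibs share both parents — two paths of length 2: r = 2·(1/2)^2 = 1/2).
r to a half first cousin = 1/16 (half first cousins share one grandparent — one path of length 4: r = (1/2)^4 = 1/16).
r to a grandoffspring = 0.25 (two parent–offspring links: r = (1/2)^2 = 1/4).
Summing one r·B term per recipient: 3·0.5·0.294 + 1·0.0625·0.33 + 4·0.25·0.0558 = 0.517425.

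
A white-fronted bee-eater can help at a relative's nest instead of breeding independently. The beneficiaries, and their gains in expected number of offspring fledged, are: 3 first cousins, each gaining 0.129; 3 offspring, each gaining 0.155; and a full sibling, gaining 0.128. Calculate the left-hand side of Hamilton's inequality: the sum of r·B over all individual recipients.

0.344875

r to a first cousin = 0.125 (first cousins share one grandparent pair — two paths of length 4: r = 2·(1/2)^4 = 1/8).
r to an offspring = 1/2 (one parent–offspring link: r = (1/2)^1 = 1/2).
r to a full sibling = 0.5 (full sibs share both parents — two paths of length 2: r = 2·(1/2)^2 = 1/2).
Summing one r·B term per recipient: 3·0.125·0.129 + 3·0.5·0.155 + 1·0.5·0.128 = 0.344875.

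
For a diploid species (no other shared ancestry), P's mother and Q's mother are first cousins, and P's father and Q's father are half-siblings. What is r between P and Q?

0.09375

Wright's path rule: contributions from independent ancestry routes add.
P and Q are related in two ways: second cousins through their mothers (r = 1/32) and half first cousins through their fathers (r = 1/16).
r = 1/32 + 1/16 = 0.09375.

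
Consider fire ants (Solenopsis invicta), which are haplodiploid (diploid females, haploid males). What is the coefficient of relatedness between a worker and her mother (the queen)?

One meiotic link between diploid queen and diploid daughter: r = 1/2.

0.5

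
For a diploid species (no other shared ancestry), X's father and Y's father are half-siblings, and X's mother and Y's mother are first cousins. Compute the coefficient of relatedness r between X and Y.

Relatedness sums over independent paths through distinct common ancestors.
X and Y are related in two ways: half first cousins through their fathers (r = 1/16) and second cousins through their mothers (r = 1/32).
r = 1/16 + 1/32 = 0.09375.

0.09375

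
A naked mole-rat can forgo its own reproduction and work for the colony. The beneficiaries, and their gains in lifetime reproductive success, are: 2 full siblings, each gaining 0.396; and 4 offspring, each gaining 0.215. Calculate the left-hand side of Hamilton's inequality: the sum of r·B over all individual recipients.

r to a full sibling = 1/2 (full sibs share both parents — two paths of length 2: r = 2·(1/2)^2 = 1/2).
r to an offspring = 0.5 (one parent–offspring link: r = (1/2)^1 = 1/2).
Summing one r·B term per recipient: 2·0.5·0.396 + 4·0.5·0.215 = 0.826.

0.826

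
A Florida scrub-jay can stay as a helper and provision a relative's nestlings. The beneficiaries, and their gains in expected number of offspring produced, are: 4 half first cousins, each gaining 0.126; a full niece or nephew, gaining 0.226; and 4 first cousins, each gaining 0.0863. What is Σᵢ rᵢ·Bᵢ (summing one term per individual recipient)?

0.13115

r to a half first cousin = 0.0625 (half first cousins share one grandparent — one path of length 4: r = (1/2)^4 = 1/16).
r to a full niece or nephew = 0.25 (full aunt/uncle↔niece/nephew: two paths of length 3 through the shared grandparent pair: r = 2·(1/2)^3 = 1/4).
r to a first cousin = 0.125 (first cousins share one grandparent pair — two paths of length 4: r = 2·(1/2)^4 = 1/8).
Summing one r·B term per recipient: 4·0.0625·0.126 + 1·0.25·0.226 + 4·0.125·0.0863 = 0.13115.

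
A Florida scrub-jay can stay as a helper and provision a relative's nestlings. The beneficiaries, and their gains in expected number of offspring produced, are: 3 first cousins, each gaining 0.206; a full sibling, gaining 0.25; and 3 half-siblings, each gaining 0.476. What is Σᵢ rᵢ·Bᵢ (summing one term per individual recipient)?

r to a first cousin = 0.125 (first cousins share one grandparent pair — two paths of length 4: r = 2·(1/2)^4 = 1/8).
r to a full sibling = 1/2 (full sibs share both parents — two paths of length 2: r = 2·(1/2)^2 = 1/2).
r to a half-sibling = 1/4 (half-sibs share one parent — one path of length 2: r = (1/2)^2 = 1/4).
Summing one r·B term per recipient: 3·0.125·0.206 + 1·0.5·0.25 + 3·0.25·0.476 = 0.55925.

0.55925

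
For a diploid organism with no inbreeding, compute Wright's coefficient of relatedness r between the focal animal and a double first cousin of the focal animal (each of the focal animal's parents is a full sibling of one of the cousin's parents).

0.25

Each parent–offspring link contributes a factor of 1/2, and independent paths through distinct common ancestors add.
Double first cousins share both grandparent pairs — four paths of length 4: r = 4·(1/2)^4 = 1/4.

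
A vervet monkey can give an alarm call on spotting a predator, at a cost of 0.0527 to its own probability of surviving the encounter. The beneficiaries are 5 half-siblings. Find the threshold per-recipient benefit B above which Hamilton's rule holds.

r to a half-sibling = 1/4 (half-sibs share one parent — one path of length 2: r = (1/2)^2 = 1/4).
Hamilton's rule with n recipients of equal r: n·r·B > C, so B > C/(n·r) = 0.0527/(5·0.25) = 0.0422.

0.0422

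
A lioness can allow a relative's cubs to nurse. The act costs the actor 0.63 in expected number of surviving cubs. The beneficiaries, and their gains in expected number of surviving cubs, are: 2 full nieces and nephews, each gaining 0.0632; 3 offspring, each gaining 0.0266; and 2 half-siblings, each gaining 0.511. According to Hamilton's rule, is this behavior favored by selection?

No

Hamilton's rule: the trait is favored when the sum of r·B over every recipient exceeds the actor's cost C.
r to a full niece or nephew = 1/4 (full aunt/uncle↔niece/nephew: two paths of length 3 through the shared grandparent pair: r = 2·(1/2)^3 = 1/4).
r to an offspring = 0.5 (one parent–offspring link: r = (1/2)^1 = 1/2).
r to a half-sibling = 0.25 (half-sibs share one parent — one path of length 2: r = (1/2)^2 = 1/4).
Summing one r·B term per recipient: 2·0.25·0.0632 + 3·0.5·0.0266 + 2·0.25·0.511 = 0.327.
0.327 < 0.63: the indirect benefit is less than the cost.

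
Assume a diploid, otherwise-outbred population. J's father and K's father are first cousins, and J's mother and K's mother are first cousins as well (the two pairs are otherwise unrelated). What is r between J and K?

Independent pedigree routes through distinct common ancestors add.
J and K are related in two ways: second cousins through their fathers (r = 1/32) and second cousins through their mothers (r = 1/32).
r = 1/32 + 1/32 = 0.0625.

0.0625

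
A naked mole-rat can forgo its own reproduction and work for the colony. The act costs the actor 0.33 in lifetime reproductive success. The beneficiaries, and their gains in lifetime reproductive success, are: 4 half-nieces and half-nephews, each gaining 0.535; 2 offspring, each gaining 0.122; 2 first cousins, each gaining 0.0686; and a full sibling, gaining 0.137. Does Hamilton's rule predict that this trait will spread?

Yes

Hamilton's rule: the trait is favored when the sum of r·B over every recipient exceeds the actor's cost C.
r to a half-niece or half-nephew = 0.125 (half-aunt/uncle↔niece/nephew: one path of length 3: r = (1/2)^3 = 1/8).
r to an offspring = 0.5 (one parent–offspring link: r = (1/2)^1 = 1/2).
r to a first cousin = 1/8 (first cousins share one grandparent pair — two paths of length 4: r = 2·(1/2)^4 = 1/8).
r to a full sibling = 1/2 (full sibs share both parents — two paths of length 2: r = 2·(1/2)^2 = 1/2).
Summing one r·B term per recipient: 4·0.125·0.535 + 2·0.5·0.122 + 2·0.125·0.0686 + 1·0.5·0.137 = 0.47515.
0.47515 > 0.33: the indirect benefit exceeds the cost.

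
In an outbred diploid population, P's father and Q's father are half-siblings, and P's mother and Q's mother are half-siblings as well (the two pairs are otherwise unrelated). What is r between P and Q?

Wright's path rule: contributions from independent ancestry routes add.
P and Q are related in two ways: half first cousins through their fathers (r = 1/16) and half first cousins through their mothers (r = 1/16).
r = 1/16 + 1/16 = 0.125.

0.125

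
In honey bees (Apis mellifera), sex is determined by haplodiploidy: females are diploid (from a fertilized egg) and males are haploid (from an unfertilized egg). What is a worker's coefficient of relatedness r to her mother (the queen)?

0.5

One meiotic link between diploid queen and diploid daughter: r = 1/2.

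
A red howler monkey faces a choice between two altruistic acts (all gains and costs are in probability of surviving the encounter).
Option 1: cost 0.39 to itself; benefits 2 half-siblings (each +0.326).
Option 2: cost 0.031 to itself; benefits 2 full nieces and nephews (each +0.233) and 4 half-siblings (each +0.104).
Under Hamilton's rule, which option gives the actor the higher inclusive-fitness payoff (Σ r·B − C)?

Option 2

Option 1: r to a half-sibling = 0.25.
Option 1: Σ r·B − C = (2·0.25·0.326) − 0.39 = -0.227.
Option 2: r to a full niece or nephew = 0.25.
Option 2: r to a half-sibling = 0.25.
Option 2: Σ r·B − C = (2·0.25·0.233 + 4·0.25·0.104) − 0.031 = 0.1895.
Option 2 has the higher net inclusive-fitness payoff.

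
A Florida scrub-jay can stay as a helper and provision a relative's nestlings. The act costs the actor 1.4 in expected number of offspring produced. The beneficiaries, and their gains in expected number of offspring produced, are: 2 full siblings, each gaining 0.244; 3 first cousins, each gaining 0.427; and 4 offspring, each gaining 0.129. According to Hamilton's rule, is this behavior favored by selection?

No

Hamilton's rule: the trait is favored when the sum of r·B over every recipient exceeds the actor's cost C.
r to a full sibling = 1/2 (full sibs share both parents — two paths of length 2: r = 2·(1/2)^2 = 1/2).
r to a first cousin = 0.125 (first cousins share one grandparent pair — two paths of length 4: r = 2·(1/2)^4 = 1/8).
r to an offspring = 0.5 (one parent–offspring link: r = (1/2)^1 = 1/2).
Summing one r·B term per recipient: 2·0.5·0.244 + 3·0.125·0.427 + 4·0.5·0.129 = 0.662125.
0.662125 < 1.4: the indirect benefit is less than the cost.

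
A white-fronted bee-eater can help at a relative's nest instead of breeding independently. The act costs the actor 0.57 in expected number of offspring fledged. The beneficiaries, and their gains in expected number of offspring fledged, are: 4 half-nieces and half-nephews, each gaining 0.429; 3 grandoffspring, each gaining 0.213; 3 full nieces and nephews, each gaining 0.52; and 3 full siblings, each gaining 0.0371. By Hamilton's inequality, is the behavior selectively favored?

Hamilton's rule: the trait is favored when the sum of r·B over every recipient exceeds the actor's cost C.
r to a half-niece or half-nephew = 1/8 (half-aunt/uncle↔niece/nephew: one path of length 3: r = (1/2)^3 = 1/8).
r to a grandoffspring = 0.25 (two parent–offspring links: r = (1/2)^2 = 1/4).
r to a full niece or nephew = 0.25 (full aunt/uncle↔niece/nephew: two paths of length 3 through the shared grandparent pair: r = 2·(1/2)^3 = 1/4).
r to a full sibling = 1/2 (full sibs share both parents — two paths of length 2: r = 2·(1/2)^2 = 1/2).
Summing one r·B term per recipient: 4·0.125·0.429 + 3·0.25·0.213 + 3·0.25·0.52 + 3·0.5·0.0371 = 0.8199.
0.8199 > 0.57: the indirect benefit exceeds the cost.

Yes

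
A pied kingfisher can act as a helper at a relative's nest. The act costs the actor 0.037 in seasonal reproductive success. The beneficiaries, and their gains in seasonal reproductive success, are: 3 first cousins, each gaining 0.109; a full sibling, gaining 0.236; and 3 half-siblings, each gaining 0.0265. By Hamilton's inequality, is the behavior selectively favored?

Yes

Hamilton's rule: the trait is favored when the sum of r·B over every recipient exceeds the actor's cost C.
r to a first cousin = 1/8 (first cousins share one grandparent pair — two paths of length 4: r = 2·(1/2)^4 = 1/8).
r to a full sibling = 1/2 (full sibs share both parents — two paths of length 2: r = 2·(1/2)^2 = 1/2).
r to a half-sibling = 1/4 (half-sibs share one parent — one path of length 2: r = (1/2)^2 = 1/4).
Summing one r·B term per recipient: 3·0.125·0.109 + 1·0.5·0.236 + 3·0.25·0.0265 = 0.17875.
0.17875 > 0.037: the indirect benefit exceeds the cost.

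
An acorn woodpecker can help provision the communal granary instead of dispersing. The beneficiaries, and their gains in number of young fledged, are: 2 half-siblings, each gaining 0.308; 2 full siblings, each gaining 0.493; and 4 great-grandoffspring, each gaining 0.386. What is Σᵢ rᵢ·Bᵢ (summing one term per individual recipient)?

r to a half-sibling = 1/4 (half-sibs share one parent — one path of length 2: r = (1/2)^2 = 1/4).
r to a full sibling = 0.5 (full sibs share both parents — two paths of length 2: r = 2·(1/2)^2 = 1/2).
r to a great-grandoffspring = 1/8 (three parent–offspring links: r = (1/2)^3 = 1/8).
Summing one r·B term per recipient: 2·0.25·0.308 + 2·0.5·0.493 + 4·0.125·0.386 = 0.84.

0.84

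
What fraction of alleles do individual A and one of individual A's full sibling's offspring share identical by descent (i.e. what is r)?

0.25

Each parent–offspring link contributes a factor of 1/2, and independent paths through distinct common ancestors add.
Full aunt/uncle↔niece/nephew: two paths of length 3 through the shared grandparent pair: r = 2·(1/2)^3 = 1/4.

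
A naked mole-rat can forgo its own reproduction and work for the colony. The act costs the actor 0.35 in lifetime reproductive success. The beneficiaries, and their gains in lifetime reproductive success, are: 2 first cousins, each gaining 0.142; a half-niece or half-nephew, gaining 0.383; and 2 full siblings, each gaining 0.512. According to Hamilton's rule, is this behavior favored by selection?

Yes

Hamilton's rule: the trait is favored when the sum of r·B over every recipient exceeds the actor's cost C.
r to a first cousin = 1/8 (first cousins share one grandparent pair — two paths of length 4: r = 2·(1/2)^4 = 1/8).
r to a half-niece or half-nephew = 1/8 (half-aunt/uncle↔niece/nephew: one path of length 3: r = (1/2)^3 = 1/8).
r to a full sibling = 0.5 (full sibs share both parents — two paths of length 2: r = 2·(1/2)^2 = 1/2).
Summing one r·B term per recipient: 2·0.125·0.142 + 1·0.125·0.383 + 2·0.5·0.512 = 0.595375.
0.595375 > 0.35: the indirect benefit exceeds the cost.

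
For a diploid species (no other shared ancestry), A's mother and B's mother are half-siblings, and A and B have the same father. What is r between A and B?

With two independent routes of shared ancestry, r is the sum of the two contributions.
A and B are related in two ways: half first cousins through their mothers (r = 1/16) and half-sibs through their shared father (r = 1/4).
r = 1/16 + 1/4 = 5/16 = 0.3125.

0.3125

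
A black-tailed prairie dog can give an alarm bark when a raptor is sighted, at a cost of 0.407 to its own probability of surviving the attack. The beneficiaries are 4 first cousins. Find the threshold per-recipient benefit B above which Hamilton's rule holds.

0.814

r to a first cousin = 1/8 (first cousins share one grandparent pair — two paths of length 4: r = 2·(1/2)^4 = 1/8).
Hamilton's rule with n recipients of equal r: n·r·B > C, so B > C/(n·r) = 0.407/(4·0.125) = 0.814.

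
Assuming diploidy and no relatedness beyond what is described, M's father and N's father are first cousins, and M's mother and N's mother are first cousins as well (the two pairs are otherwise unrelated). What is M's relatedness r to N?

With two independent routes of shared ancestry, r is the sum of the two contributions.
M and N are related in two ways: second cousins through their fathers (r = 1/32) and second cousins through their mothers (r = 1/32).
r = 1/32 + 1/32 = 1/16 = 0.0625.

0.0625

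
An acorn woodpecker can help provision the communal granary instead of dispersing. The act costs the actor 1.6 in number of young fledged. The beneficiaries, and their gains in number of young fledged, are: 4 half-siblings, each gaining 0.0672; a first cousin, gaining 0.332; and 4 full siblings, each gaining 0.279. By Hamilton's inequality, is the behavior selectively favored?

Hamilton's rule: the trait is favored when the sum of r·B over every recipient exceeds the actor's cost C.
r to a half-sibling = 0.25 (half-sibs share one parent — one path of length 2: r = (1/2)^2 = 1/4).
r to a first cousin = 1/8 (first cousins share one grandparent pair — two paths of length 4: r = 2·(1/2)^4 = 1/8).
r to a full sibling = 0.5 (full sibs share both parents — two paths of length 2: r = 2·(1/2)^2 = 1/2).
Summing one r·B term per recipient: 4·0.25·0.0672 + 1·0.125·0.332 + 4·0.5·0.279 = 0.6667.
0.6667 < 1.6: the indirect benefit is less than the cost.

No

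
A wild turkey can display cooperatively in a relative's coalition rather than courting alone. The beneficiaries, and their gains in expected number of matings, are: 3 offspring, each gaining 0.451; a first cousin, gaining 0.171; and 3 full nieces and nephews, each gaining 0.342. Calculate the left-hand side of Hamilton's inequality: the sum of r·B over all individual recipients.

r to an offspring = 0.5 (one parent–offspring link: r = (1/2)^1 = 1/2).
r to a first cousin = 0.125 (first cousins share one grandparent pair — two paths of length 4: r = 2·(1/2)^4 = 1/8).
r to a full niece or nephew = 1/4 (full aunt/uncle↔niece/nephew: two paths of length 3 through the shared grandparent pair: r = 2·(1/2)^3 = 1/4).
Summing one r·B term per recipient: 3·0.5·0.451 + 1·0.125·0.171 + 3·0.25·0.342 = 0.954375.

0.954375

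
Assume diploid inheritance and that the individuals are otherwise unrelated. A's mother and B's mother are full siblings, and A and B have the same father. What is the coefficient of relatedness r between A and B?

0.375

Relatedness sums over independent paths through distinct common ancestors.
A and B are related in two ways: first cousins through their mothers (r = 1/8) and half-sibs through their shared father (r = 1/4).
r = 1/8 + 1/4 = 3/8 = 0.375.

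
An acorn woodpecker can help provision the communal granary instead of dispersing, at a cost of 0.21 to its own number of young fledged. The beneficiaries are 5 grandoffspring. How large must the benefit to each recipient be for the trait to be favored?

0.168

r to a grandoffspring = 1/4 (two parent–offspring links: r = (1/2)^2 = 1/4).
Hamilton's rule with n recipients of equal r: n·r·B > C, so B > C/(n·r) = 0.21/(5·0.25) = 0.168.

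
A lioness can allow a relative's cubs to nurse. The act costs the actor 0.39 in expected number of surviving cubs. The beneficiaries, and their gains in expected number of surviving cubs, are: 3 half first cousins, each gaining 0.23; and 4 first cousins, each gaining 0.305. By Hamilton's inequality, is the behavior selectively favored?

No

Hamilton's rule: the trait is favored when the sum of r·B over every recipient exceeds the actor's cost C.
r to a half first cousin = 1/16 (half first cousins share one grandparent — one path of length 4: r = (1/2)^4 = 1/16).
r to a first cousin = 0.125 (first cousins share one grandparent pair — two paths of length 4: r = 2·(1/2)^4 = 1/8).
Summing one r·B term per recipient: 3·0.0625·0.23 + 4·0.125·0.305 = 0.195625.
0.195625 < 0.39: the indirect benefit is less than the cost.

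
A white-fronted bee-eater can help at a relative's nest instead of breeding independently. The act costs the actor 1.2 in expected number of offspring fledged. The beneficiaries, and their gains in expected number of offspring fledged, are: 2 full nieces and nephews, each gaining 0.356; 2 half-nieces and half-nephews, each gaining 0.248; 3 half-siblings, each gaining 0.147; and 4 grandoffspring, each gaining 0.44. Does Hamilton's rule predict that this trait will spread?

Hamilton's rule: the trait is favored when the sum of r·B over every recipient exceeds the actor's cost C.
r to a full niece or nephew = 1/4 (full aunt/uncle↔niece/nephew: two paths of length 3 through the shared grandparent pair: r = 2·(1/2)^3 = 1/4).
r to a half-niece or half-nephew = 0.125 (half-aunt/uncle↔niece/nephew: one path of length 3: r = (1/2)^3 = 1/8).
r to a half-sibling = 1/4 (half-sibs share one parent — one path of length 2: r = (1/2)^2 = 1/4).
r to a grandoffspring = 0.25 (two parent–offspring links: r = (1/2)^2 = 1/4).
Summing one r·B term per recipient: 2·0.25·0.356 + 2·0.125·0.248 + 3·0.25·0.147 + 4·0.25·0.44 = 0.79025.
0.79025 < 1.2: the indirect benefit is less than the cost.

No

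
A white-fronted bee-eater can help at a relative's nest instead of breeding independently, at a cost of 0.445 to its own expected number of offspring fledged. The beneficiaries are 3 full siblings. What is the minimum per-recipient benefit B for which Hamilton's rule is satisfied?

r to a full sibling = 1/2 (full sibs share both parents — two paths of length 2: r = 2·(1/2)^2 = 1/2).
Hamilton's rule with n recipients of equal r: n·r·B > C, so B > C/(n·r) = 0.445/(3·0.5) = 0.2967.

0.2967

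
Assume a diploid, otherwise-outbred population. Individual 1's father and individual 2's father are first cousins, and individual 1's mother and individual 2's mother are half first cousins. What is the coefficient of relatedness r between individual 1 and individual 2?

0.046875

Relatedness sums over independent paths through distinct common ancestors.
Individual 1 and individual 2 are related in two ways: second cousins through their fathers (r = 1/32) and half second cousins through their mothers (r = 1/64).
r = 1/32 + 1/64 = 3/64 = 0.046875.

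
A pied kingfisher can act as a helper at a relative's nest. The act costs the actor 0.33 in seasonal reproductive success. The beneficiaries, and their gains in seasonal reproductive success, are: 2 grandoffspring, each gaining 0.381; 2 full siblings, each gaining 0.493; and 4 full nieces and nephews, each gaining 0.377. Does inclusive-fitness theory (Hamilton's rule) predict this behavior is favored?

Yes

Hamilton's rule: the trait is favored when the sum of r·B over every recipient exceeds the actor's cost C.
r to a grandoffspring = 0.25 (two parent–offspring links: r = (1/2)^2 = 1/4).
r to a full sibling = 1/2 (full sibs share both parents — two paths of length 2: r = 2·(1/2)^2 = 1/2).
r to a full niece or nephew = 0.25 (full aunt/uncle↔niece/nephew: two paths of length 3 through the shared grandparent pair: r = 2·(1/2)^3 = 1/4).
Summing one r·B term per recipient: 2·0.25·0.381 + 2·0.5·0.493 + 4·0.25·0.377 = 1.0605.
1.0605 > 0.33: the indirect benefit exceeds the cost.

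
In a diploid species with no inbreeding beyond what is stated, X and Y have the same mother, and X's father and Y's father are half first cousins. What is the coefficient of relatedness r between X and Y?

Relatedness sums over independent paths through distinct common ancestors.
X and Y are related in two ways: half-sibs through their shared mother (r = 1/4) and half second cousins through their fathers (r = 1/64).
r = 1/4 + 1/64 = 0.265625.

0.265625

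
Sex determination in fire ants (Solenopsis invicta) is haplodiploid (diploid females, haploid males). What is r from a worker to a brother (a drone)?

0.25

Her haploid brother carries none of their father's genes and a random half of their mother's genome; that half matches the maternal half of her own genome with probability 1/2: r = 1/2 · 1/2 = 1/4.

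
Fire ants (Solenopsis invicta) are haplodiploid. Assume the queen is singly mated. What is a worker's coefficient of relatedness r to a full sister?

0.75

Haplodiploid full sisters inherit their father's entire haploid genome identically (contributing 1/2) and on average half of their mother's contribution (1/2 · 1/2 = 1/4); r = 1/2 + 1/4 = 3/4.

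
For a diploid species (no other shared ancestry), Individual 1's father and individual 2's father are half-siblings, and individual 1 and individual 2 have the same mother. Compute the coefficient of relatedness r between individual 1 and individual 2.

Relatedness sums over independent paths through distinct common ancestors.
Individual 1 and individual 2 are related in two ways: half first cousins through their fathers (r = 1/16) and half-sibs through their shared mother (r = 1/4).
r = 1/16 + 1/4 = 0.3125.

0.3125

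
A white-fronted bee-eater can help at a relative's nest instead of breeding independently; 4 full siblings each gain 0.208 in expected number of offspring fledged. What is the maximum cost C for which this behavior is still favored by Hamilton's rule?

r to a full sibling = 0.5 (full sibs share both parents — two paths of length 2: r = 2·(1/2)^2 = 1/2).
Hamilton's rule: n·r·B > C, so the trait is favored while C < n·r·B = 4·0.5·0.208 = 0.416.

0.416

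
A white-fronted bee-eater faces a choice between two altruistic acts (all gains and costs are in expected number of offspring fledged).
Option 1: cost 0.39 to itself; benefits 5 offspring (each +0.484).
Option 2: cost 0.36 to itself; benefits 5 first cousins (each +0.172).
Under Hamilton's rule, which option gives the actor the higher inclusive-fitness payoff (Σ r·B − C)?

Option 1

Option 1: r to an offspring = 0.5.
Option 1: Σ r·B − C = (5·0.5·0.484) − 0.39 = 0.82.
Option 2: r to a first cousin = 0.125.
Option 2: Σ r·B − C = (5·0.125·0.172) − 0.36 = -0.2525.
Option 1 has the higher net inclusive-fitness payoff.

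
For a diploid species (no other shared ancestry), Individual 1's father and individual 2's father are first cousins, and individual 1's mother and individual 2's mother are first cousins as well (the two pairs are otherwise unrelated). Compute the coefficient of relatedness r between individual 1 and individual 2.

Relatedness sums over independent paths through distinct common ancestors.
Individual 1 and individual 2 are related in two ways: second cousins through their fathers (r = 1/32) and second cousins through their mothers (r = 1/32).
r = 1/32 + 1/32 = 1/16 = 0.0625.

0.0625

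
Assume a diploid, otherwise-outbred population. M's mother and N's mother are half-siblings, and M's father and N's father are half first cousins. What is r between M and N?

0.078125

With two independent routes of shared ancestry, r is the sum of the two contributions.
M and N are related in two ways: half first cousins through their mothers (r = 1/16) and half second cousins through their fathers (r = 1/64).
r = 1/16 + 1/64 = 5/64 = 0.078125.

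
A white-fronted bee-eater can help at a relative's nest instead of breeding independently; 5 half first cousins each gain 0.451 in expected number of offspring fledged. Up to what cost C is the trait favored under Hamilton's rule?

0.1409375

r to a half first cousin = 1/16 (half first cousins share one grandparent — one path of length 4: r = (1/2)^4 = 1/16).
Hamilton's rule: n·r·B > C, so the trait is favored while C < n·r·B = 5·0.0625·0.451 = 0.1409375.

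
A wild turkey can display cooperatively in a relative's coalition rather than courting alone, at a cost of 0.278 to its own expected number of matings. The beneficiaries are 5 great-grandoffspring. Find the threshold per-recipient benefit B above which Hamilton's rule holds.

r to a great-grandoffspring = 1/8 (three parent–offspring links: r = (1/2)^3 = 1/8).
Hamilton's rule with n recipients of equal r: n·r·B > C, so B > C/(n·r) = 0.278/(5·0.125) = 0.4448.

0.4448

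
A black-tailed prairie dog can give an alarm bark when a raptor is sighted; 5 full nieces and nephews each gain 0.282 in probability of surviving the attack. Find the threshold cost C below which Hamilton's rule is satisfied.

0.3525

r to a full niece or nephew = 0.25 (full aunt/uncle↔niece/nephew: two paths of length 3 through the shared grandparent pair: r = 2·(1/2)^3 = 1/4).
Hamilton's rule: n·r·B > C, so the trait is favored while C < n·r·B = 5·0.25·0.282 = 0.3525.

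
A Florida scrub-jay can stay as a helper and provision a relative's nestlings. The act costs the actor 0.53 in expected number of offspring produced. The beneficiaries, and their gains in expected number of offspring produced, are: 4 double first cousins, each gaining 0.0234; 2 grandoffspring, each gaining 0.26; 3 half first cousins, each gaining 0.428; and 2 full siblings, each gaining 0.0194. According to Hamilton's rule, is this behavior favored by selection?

No

Hamilton's rule: the trait is favored when the sum of r·B over every recipient exceeds the actor's cost C.
r to a double first cousin = 1/4 (double first cousins share both grandparent pairs — four paths of length 4: r = 4·(1/2)^4 = 1/4).
r to a grandoffspring = 0.25 (two parent–offspring links: r = (1/2)^2 = 1/4).
r to a half first cousin = 0.0625 (half first cousins share one grandparent — one path of length 4: r = (1/2)^4 = 1/16).
r to a full sibling = 1/2 (full sibs share both parents — two paths of length 2: r = 2·(1/2)^2 = 1/2).
Summing one r·B term per recipient: 4·0.25·0.0234 + 2·0.25·0.26 + 3·0.0625·0.428 + 2·0.5·0.0194 = 0.25305.
0.25305 < 0.53: the indirect benefit is less than the cost.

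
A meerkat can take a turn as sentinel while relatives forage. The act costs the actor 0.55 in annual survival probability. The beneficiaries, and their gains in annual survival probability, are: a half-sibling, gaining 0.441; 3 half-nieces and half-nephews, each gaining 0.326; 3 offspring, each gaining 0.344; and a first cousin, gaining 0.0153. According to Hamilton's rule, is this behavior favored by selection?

Yes

Hamilton's rule: the trait is favored when the sum of r·B over every recipient exceeds the actor's cost C.
r to a half-sibling = 1/4 (half-sibs share one parent — one path of length 2: r = (1/2)^2 = 1/4).
r to a half-niece or half-nephew = 0.125 (half-aunt/uncle↔niece/nephew: one path of length 3: r = (1/2)^3 = 1/8).
r to an offspring = 0.5 (one parent–offspring link: r = (1/2)^1 = 1/2).
r to a first cousin = 1/8 (first cousins share one grandparent pair — two paths of length 4: r = 2·(1/2)^4 = 1/8).
Summing one r·B term per recipient: 1·0.25·0.441 + 3·0.125·0.326 + 3·0.5·0.344 + 1·0.125·0.0153 = 0.7504125.
0.7504125 > 0.55: the indirect benefit exceeds the cost.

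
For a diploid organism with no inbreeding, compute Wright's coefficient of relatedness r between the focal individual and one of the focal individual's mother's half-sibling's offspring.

Each parent–offspring link contributes a factor of 1/2, and independent paths through distinct common ancestors add.
Half first cousins share one grandparent — one path of length 4: r = (1/2)^4 = 1/16.

0.0625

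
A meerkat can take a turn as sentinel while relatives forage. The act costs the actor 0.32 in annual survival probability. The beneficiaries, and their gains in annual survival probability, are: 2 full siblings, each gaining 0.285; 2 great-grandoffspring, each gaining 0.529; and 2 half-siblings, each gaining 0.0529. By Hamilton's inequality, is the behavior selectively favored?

Yes

Hamilton's rule: the trait is favored when the sum of r·B over every recipient exceeds the actor's cost C.
r to a full sibling = 1/2 (full sibs share both parents — two paths of length 2: r = 2·(1/2)^2 = 1/2).
r to a great-grandoffspring = 0.125 (three parent–offspring links: r = (1/2)^3 = 1/8).
r to a half-sibling = 0.25 (half-sibs share one parent — one path of length 2: r = (1/2)^2 = 1/4).
Summing one r·B term per recipient: 2·0.5·0.285 + 2·0.125·0.529 + 2·0.25·0.0529 = 0.4437.
0.4437 > 0.32: the indirect benefit exceeds the cost.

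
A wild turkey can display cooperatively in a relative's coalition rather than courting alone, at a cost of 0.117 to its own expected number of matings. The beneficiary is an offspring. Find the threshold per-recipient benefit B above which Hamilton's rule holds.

0.234

r to an offspring = 0.5 (one parent–offspring link: r = (1/2)^1 = 1/2).
Hamilton's rule with n recipients of equal r: n·r·B > C, so B > C/(n·r) = 0.117/(1·0.5) = 0.234.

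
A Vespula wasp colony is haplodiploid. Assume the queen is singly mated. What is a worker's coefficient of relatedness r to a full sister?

0.75

Haplodiploid full sisters inherit their father's entire haploid genome identically (contributing 1/2) and on average half of their mother's contribution (1/2 · 1/2 = 1/4); r = 1/2 + 1/4 = 3/4.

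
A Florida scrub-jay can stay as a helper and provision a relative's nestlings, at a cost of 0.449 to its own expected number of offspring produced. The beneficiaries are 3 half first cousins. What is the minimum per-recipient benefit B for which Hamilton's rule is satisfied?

2.3947

r to a half first cousin = 1/16 (half first cousins share one grandparent — one path of length 4: r = (1/2)^4 = 1/16).
Hamilton's rule with n recipients of equal r: n·r·B > C, so B > C/(n·r) = 0.449/(3·0.0625) = 2.3947.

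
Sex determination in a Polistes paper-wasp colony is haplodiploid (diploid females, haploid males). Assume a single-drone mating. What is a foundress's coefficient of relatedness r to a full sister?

Haplodiploid full sisters inherit their father's entire haploid genome identically (contributing 1/2) and on average half of their mother's contribution (1/2 · 1/2 = 1/4); r = 1/2 + 1/4 = 3/4.

0.75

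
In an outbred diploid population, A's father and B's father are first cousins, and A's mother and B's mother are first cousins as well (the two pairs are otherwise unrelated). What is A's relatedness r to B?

0.0625

Independent pedigree routes through distinct common ancestors add.
A and B are related in two ways: second cousins through their fathers (r = 1/32) and second cousins through their mothers (r = 1/32).
r = 1/32 + 1/32 = 0.0625.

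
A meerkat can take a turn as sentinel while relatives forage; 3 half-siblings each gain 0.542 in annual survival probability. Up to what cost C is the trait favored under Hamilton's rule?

0.4065

r to a half-sibling = 1/4 (half-sibs share one parent — one path of length 2: r = (1/2)^2 = 1/4).
Hamilton's rule: n·r·B > C, so the trait is favored while C < n·r·B = 3·0.25·0.542 = 0.4065.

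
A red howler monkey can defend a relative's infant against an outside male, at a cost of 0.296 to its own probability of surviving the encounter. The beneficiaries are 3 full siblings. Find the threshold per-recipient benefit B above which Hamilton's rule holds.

0.1973

r to a full sibling = 1/2 (full sibs share both parents — two paths of length 2: r = 2·(1/2)^2 = 1/2).
Hamilton's rule with n recipients of equal r: n·r·B > C, so B > C/(n·r) = 0.296/(3·0.5) = 0.1973.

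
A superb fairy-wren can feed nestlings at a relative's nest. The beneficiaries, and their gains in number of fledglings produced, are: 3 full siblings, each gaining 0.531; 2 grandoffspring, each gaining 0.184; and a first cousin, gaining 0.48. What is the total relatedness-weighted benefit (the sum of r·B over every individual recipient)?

0.9485

r to a full sibling = 0.5 (full sibs share both parents — two paths of length 2: r = 2·(1/2)^2 = 1/2).
r to a grandoffspring = 1/4 (two parent–offspring links: r = (1/2)^2 = 1/4).
r to a first cousin = 1/8 (first cousins share one grandparent pair — two paths of length 4: r = 2·(1/2)^4 = 1/8).
Summing one r·B term per recipient: 3·0.5·0.531 + 2·0.25·0.184 + 1·0.125·0.48 = 0.9485.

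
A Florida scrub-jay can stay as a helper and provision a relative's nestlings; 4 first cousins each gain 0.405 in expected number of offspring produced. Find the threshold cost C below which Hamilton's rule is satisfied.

r to a first cousin = 0.125 (first cousins share one grandparent pair — two paths of length 4: r = 2·(1/2)^4 = 1/8).
Hamilton's rule: n·r·B > C, so the trait is favored while C < n·r·B = 4·0.125·0.405 = 0.2025.

0.2025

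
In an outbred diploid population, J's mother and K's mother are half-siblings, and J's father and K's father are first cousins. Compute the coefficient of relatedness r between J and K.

0.09375

Independent pedigree routes through distinct common ancestors add.
J and K are related in two ways: half first cousins through their mothers (r = 1/16) and second cousins through their fathers (r = 1/32).
r = 1/16 + 1/32 = 0.09375.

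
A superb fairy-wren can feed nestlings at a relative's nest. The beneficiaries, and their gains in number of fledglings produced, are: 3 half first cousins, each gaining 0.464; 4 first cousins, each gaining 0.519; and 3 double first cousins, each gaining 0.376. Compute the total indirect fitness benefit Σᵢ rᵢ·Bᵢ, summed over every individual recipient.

0.6285

r to a half first cousin = 1/16 (half first cousins share one grandparent — one path of length 4: r = (1/2)^4 = 1/16).
r to a first cousin = 1/8 (first cousins share one grandparent pair — two paths of length 4: r = 2·(1/2)^4 = 1/8).
r to a double first cousin = 1/4 (double first cousins share both grandparent pairs — four paths of length 4: r = 4·(1/2)^4 = 1/4).
Summing one r·B term per recipient: 3·0.0625·0.464 + 4·0.125·0.519 + 3·0.25·0.376 = 0.6285.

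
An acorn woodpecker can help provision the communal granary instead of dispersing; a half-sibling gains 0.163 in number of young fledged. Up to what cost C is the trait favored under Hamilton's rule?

r to a half-sibling = 1/4 (half-sibs share one parent — one path of length 2: r = (1/2)^2 = 1/4).
Hamilton's rule: n·r·B > C, so the trait is favored while C < n·r·B = 1·0.25·0.163 = 0.04075.

0.04075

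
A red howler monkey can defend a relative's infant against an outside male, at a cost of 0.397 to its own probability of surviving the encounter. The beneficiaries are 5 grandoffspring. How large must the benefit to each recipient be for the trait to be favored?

r to a grandoffspring = 0.25 (two parent–offspring links: r = (1/2)^2 = 1/4).
Hamilton's rule with n recipients of equal r: n·r·B > C, so B > C/(n·r) = 0.397/(5·0.25) = 0.3176.

0.3176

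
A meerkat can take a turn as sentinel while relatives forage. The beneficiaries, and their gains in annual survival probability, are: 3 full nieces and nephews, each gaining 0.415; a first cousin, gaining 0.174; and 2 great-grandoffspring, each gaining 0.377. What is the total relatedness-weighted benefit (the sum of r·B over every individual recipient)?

0.42725

r to a full niece or nephew = 0.25 (full aunt/uncle↔niece/nephew: two paths of length 3 through the shared grandparent pair: r = 2·(1/2)^3 = 1/4).
r to a first cousin = 1/8 (first cousins share one grandparent pair — two paths of length 4: r = 2·(1/2)^4 = 1/8).
r to a great-grandoffspring = 0.125 (three parent–offspring links: r = (1/2)^3 = 1/8).
Summing one r·B term per recipient: 3·0.25·0.415 + 1·0.125·0.174 + 2·0.125·0.377 = 0.42725.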